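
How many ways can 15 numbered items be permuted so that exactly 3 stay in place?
Choose the 3 fixed points C(15,3) = 455, derange the rest: !12 = Σ_{j=0}^{12} (-1)^j·12!/j! = 479001600 - 479001600 + 239500800 - 79833600 + 19958400 - 3991680 + 665280 - 95040 + 11880 - 1320 + 132 - 12 + 1 = 176214841. Product = 455 × 176214841 = 80177752655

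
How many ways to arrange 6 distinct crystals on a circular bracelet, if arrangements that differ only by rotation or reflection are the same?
(6-1)!/2 = 120/2 = 60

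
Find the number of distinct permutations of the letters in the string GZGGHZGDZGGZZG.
14! / (1! × 5! × 1! × 7!) = 144144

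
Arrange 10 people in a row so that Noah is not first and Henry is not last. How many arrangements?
By inclusion-exclusion: 10! - 2×(10-1)! + (10-2)! = 3628800 - 725760 + 40320 = 2943360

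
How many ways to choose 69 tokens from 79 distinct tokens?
C(79,69) = 79!/(69!×10!) = 1440680596355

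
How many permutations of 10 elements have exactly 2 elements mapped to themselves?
Choose the 2 fixed points C(10,2) = 45, derange the rest: !8 = Σ_{j=0}^{8} (-1)^j·8!/j! = 40320 - 40320 + 20160 - 6720 + 1680 - 336 + 56 - 8 + 1 = 14833. Product = 45 × 14833 = 667485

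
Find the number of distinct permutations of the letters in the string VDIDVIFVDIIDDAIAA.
17! / (1! × 5! × 3! × 3! × 5!) = 686125440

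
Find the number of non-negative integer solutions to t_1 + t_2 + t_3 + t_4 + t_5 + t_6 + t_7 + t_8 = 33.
C(33+8-1, 8-1) = C(40, 7) = 18643560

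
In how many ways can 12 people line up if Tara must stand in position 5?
Fix one position: (12-1)! = 39916800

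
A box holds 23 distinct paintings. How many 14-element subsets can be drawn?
C(23,14) = 23!/(14!×9!) = 817190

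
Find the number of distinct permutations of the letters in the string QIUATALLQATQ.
12! / (2! × 3! × 2! × 3! × 1! × 1!) = 3326400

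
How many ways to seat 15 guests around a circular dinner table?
Circular: fix one position, arrange the rest. (15-1)! = 87178291200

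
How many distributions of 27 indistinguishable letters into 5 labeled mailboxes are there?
C(27+5-1, 5-1) = C(31, 4) = 31465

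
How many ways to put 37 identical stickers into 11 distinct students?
C(37+11-1, 11-1) = C(47, 10) = 5178066751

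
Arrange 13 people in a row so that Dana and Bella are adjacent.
Treat as block: (13-1)! × 2! = 479001600 × 2 = 958003200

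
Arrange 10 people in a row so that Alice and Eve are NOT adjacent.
Total - adjacent = 10! - (10-1)!×2 = 3628800 - 725760 = 2903040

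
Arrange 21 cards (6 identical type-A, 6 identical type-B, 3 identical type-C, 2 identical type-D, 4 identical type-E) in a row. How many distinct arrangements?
21! / (6! × 6! × 3! × 2! × 4!) = 342205063200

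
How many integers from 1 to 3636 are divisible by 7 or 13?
⌊3636/7⌋ + ⌊3636/13⌋ - ⌊3636/91⌋ = 519 + 279 - 39 = 759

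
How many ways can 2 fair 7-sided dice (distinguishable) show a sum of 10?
Coefficient of x^10 in (x + x² + ... + x^7)^2. By inclusion-exclusion on dice exceeding 7: Σ_j (-1)^j C(2,j)·C(10-1-7j, 1) = C(2,0)·C(9,1) - C(2,1)·C(2,1) = 1·9 - 2·2 = 5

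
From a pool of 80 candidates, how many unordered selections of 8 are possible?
C(80,8) = 80!/(8!×72!) = 28987537150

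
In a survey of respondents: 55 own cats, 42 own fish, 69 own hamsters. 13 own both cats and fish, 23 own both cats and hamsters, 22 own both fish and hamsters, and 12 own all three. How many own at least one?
|A∪B∪C| = 55+42+69-13-23-22+12 = 120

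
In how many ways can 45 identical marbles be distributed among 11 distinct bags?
C(45+11-1, 11-1) = C(55, 10) = 29248649430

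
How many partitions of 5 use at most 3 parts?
By conjugation, equals partitions of 5 into parts ≤ 3. Let r_j(i) = number of partitions of i into parts ≤ j, for i = 0..5. r_1(i) = 1 for all i; r_j(i) = r_{j-1}(i) + r_j(i-j). Rows j = 2..3: ≤2: 1 1 2 2 3 3; ≤3: 1 1 2 3 4 5. r_3(5) = 5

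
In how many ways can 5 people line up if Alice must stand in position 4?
Fix one position: (5-1)! = 24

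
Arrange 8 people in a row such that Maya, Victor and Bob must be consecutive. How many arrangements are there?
Treat the 3 as one block: (8-3+1)! × 3! = 720 × 6 = 4320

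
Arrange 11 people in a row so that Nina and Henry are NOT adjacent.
Total - adjacent = 11! - (11-1)!×2 = 39916800 - 7257600 = 32659200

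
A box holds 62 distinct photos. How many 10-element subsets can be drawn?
C(62,10) = 62!/(10!×52!) = 107518933731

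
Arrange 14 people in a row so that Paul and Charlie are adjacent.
Treat as block: (14-1)! × 2! = 6227020800 × 2 = 12454041600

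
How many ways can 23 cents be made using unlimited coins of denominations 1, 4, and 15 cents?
Coefficient of x^23 in 1/(1-x^1) · 1/(1-x^4) · 1/(1-x^15). Case on j = number of 15-cent coins (j = 0..1); remainder r = 23 - 15j is made from {1,4} in ⌊r/4⌋+1 ways. r = 23, 8 → 6 + 3 = 9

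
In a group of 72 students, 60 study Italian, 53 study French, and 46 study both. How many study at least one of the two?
|A∪B| = |A| + |B| - |A∩B| = 60 + 53 - 46 = 67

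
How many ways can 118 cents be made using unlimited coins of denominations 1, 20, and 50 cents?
Coefficient of x^118 in 1/(1-x^1) · 1/(1-x^20) · 1/(1-x^50). Case on j = number of 50-cent coins (j = 0..2); remainder r = 118 - 50j is made from {1,20} in ⌊r/20⌋+1 ways. r = 118, 68, 18 → 6 + 4 + 1 = 11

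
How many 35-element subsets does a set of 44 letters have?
C(44,35) = 44!/(35!×9!) = 708930508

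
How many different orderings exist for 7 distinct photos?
7! = 5040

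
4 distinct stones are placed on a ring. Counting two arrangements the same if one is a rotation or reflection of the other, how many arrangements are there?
(4-1)!/2 = 6/2 = 3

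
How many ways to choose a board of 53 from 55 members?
C(55,53) = 55!/(53!×2!) = 1485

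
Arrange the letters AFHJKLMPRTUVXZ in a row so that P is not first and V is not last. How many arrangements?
By inclusion-exclusion: 14! - 2×(14-1)! + (14-2)! = 87178291200 - 12454041600 + 479001600 = 75203251200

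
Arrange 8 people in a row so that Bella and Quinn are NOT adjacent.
Total - adjacent = 8! - (8-1)!×2 = 40320 - 10080 = 30240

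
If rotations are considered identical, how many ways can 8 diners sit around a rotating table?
Circular: fix one position, arrange the rest. (8-1)! = 5040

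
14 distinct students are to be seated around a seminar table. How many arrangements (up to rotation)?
Circular: fix one position, arrange the rest. (14-1)! = 6227020800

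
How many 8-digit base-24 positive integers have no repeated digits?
First digit: 23 choices (nonzero). Then descending: 23 × 23 × 22 × 21 × 20 × 19 × 18 × 17 = 28418599440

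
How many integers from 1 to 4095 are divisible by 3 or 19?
⌊4095/3⌋ + ⌊4095/19⌋ - ⌊4095/57⌋ = 1365 + 215 - 71 = 1509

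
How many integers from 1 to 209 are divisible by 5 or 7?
⌊209/5⌋ + ⌊209/7⌋ - ⌊209/35⌋ = 41 + 29 - 5 = 65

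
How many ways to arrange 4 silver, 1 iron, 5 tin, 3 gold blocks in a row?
13! / (4! × 1! × 5! × 3!) = 360360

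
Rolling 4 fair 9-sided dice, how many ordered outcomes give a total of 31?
Coefficient of x^31 in (x + x² + ... + x^9)^4. By inclusion-exclusion on dice exceeding 9: Σ_j (-1)^j C(4,j)·C(31-1-9j, 3) = C(4,0)·C(30,3) - C(4,1)·C(21,3) + C(4,2)·C(12,3) - C(4,3)·C(3,3) = 1·4060 - 4·1330 + 6·220 - 4·1 = 56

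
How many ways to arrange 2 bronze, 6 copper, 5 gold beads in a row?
13! / (2! × 6! × 5!) = 36036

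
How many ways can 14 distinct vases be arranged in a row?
14! = 87178291200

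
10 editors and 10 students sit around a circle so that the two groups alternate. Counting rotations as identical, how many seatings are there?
Fix one of the editors: (10-1)! ways for the remaining editors, × 10! ways for the students = 362880 × 3628800 = 1316818944000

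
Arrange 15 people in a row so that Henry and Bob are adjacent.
Treat as block: (15-1)! × 2! = 87178291200 × 2 = 174356582400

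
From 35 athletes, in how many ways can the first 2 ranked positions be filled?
P(35,2) = 35!/(35-2)! = 1190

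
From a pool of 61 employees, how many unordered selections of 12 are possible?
C(61,12) = 61!/(12!×49!) = 1742058970275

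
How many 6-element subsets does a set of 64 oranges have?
C(64,6) = 64!/(6!×58!) = 74974368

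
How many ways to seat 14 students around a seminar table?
Circular: fix one position, arrange the rest. (14-1)! = 6227020800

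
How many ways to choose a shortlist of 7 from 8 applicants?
C(8,7) = 8!/(7!×1!) = 8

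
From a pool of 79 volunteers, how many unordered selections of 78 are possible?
C(79,78) = 79!/(78!×1!) = 79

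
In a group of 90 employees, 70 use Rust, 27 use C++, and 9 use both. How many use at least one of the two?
|A∪B| = |A| + |B| - |A∩B| = 70 + 27 - 9 = 88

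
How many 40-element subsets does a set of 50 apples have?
C(50,40) = 50!/(40!×10!) = 10272278170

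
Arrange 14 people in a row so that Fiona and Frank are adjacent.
Treat as block: (14-1)! × 2! = 6227020800 × 2 = 12454041600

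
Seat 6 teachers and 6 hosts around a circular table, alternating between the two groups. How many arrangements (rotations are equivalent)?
Fix one of the teachers: (6-1)! ways for the remaining teachers, × 6! ways for the hosts = 120 × 720 = 86400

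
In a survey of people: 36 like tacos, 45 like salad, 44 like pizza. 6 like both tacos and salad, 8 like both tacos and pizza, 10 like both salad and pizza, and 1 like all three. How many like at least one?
|A∪B∪C| = 36+45+44-6-8-10+1 = 102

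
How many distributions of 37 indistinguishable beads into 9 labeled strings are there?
C(37+9-1, 9-1) = C(45, 8) = 215553195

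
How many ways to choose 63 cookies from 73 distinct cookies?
C(73,63) = 73!/(63!×10!) = 621324937376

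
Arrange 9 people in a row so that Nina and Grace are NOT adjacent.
Total - adjacent = 9! - (9-1)!×2 = 362880 - 80640 = 282240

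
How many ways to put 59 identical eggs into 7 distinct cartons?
C(59+7-1, 7-1) = C(65, 6) = 82598880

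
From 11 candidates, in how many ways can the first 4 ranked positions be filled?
P(11,4) = 11!/(11-4)! = 7920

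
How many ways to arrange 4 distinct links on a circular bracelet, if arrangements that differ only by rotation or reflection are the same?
(4-1)!/2 = 6/2 = 3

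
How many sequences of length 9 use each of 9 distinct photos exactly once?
9! = 362880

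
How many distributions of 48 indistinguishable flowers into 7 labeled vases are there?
C(48+7-1, 7-1) = C(54, 6) = 25827165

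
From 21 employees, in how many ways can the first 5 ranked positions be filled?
P(21,5) = 21!/(21-5)! = 2441880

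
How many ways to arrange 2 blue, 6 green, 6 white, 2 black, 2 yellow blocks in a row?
18! / (2! × 6! × 6! × 2! × 2!) = 1543782240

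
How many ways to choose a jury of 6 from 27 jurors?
C(27,6) = 27!/(6!×21!) = 296010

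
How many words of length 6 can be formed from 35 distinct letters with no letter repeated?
P(35,6) = 35!/(35-6)! = 1168675200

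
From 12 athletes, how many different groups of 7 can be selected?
C(12,7) = 12!/(7!×5!) = 792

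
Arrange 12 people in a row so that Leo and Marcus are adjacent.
Treat as block: (12-1)! × 2! = 39916800 × 2 = 79833600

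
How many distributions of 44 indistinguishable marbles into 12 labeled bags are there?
C(44+12-1, 12-1) = C(55, 11) = 119653565850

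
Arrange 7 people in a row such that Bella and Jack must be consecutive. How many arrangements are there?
Treat the 2 as one block: (7-2+1)! × 2! = 720 × 2 = 1440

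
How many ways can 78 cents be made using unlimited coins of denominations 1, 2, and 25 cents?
Coefficient of x^78 in 1/(1-x^1) · 1/(1-x^2) · 1/(1-x^25). Case on j = number of 25-cent coins (j = 0..3); remainder r = 78 - 25j is made from {1,2} in ⌊r/2⌋+1 ways. r = 78, 53, 28, 3 → 40 + 27 + 15 + 2 = 84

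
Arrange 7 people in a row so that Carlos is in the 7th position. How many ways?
Fix one position: (7-1)! = 720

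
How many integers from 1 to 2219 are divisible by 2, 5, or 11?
⌊2219/2⌋+⌊2219/5⌋+⌊2219/11⌋ - ⌊2219/10⌋-⌊2219/22⌋-⌊2219/55⌋ + ⌊2219/110⌋ = 1109+443+201 - 221-100-40 + 20 = 1412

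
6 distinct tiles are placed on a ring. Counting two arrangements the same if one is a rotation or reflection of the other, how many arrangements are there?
(6-1)!/2 = 120/2 = 60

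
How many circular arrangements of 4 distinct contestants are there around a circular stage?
Circular: fix one position, arrange the rest. (4-1)! = 6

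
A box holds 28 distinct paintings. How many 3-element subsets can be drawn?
C(28,3) = 28!/(3!×25!) = 3276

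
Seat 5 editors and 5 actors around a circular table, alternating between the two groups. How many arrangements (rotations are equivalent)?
Fix one of the editors: (5-1)! ways for the remaining editors, × 5! ways for the actors = 24 × 120 = 2880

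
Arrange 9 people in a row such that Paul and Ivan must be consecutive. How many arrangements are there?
Treat the 2 as one block: (9-2+1)! × 2! = 40320 × 2 = 80640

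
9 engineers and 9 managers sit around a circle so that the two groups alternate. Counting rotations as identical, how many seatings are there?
Fix one of the engineers: (9-1)! ways for the remaining engineers, × 9! ways for the managers = 40320 × 362880 = 14631321600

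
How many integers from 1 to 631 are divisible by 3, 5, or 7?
⌊631/3⌋+⌊631/5⌋+⌊631/7⌋ - ⌊631/15⌋-⌊631/21⌋-⌊631/35⌋ + ⌊631/105⌋ = 210+126+90 - 42-30-18 + 6 = 342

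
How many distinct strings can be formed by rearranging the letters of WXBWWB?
6! / (2! × 3! × 1!) = 60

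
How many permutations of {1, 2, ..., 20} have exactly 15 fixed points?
Choose the 15 fixed points C(20,15) = 15504, derange the rest: !5 = Σ_{j=0}^{5} (-1)^j·5!/j! = 120 - 120 + 60 - 20 + 5 - 1 = 44. Product = 15504 × 44 = 682176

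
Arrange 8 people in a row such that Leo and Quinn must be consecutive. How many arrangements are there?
Treat the 2 as one block: (8-2+1)! × 2! = 5040 × 2 = 10080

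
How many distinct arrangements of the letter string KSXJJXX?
7! / (3! × 1! × 2! × 1!) = 420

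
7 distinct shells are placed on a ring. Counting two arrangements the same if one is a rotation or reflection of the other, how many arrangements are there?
(7-1)!/2 = 720/2 = 360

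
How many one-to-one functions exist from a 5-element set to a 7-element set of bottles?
P(7,5) = 7!/(7-5)! = 2520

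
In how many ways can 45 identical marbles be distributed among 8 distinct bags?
C(45+8-1, 8-1) = C(52, 7) = 133784560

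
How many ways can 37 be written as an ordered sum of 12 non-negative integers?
C(37+12-1, 12-1) = C(48, 11) = 22595200368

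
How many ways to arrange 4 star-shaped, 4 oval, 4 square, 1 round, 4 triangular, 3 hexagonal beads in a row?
20! / (4! × 4! × 4! × 1! × 4! × 3!) = 1222160940000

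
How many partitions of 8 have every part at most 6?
Let r_j(i) = number of partitions of i into parts ≤ j, for i = 0..8. r_1(i) = 1 for all i; r_j(i) = r_{j-1}(i) + r_j(i-j). Rows j = 2..6: ≤2: 1 1 2 2 3 3 4 4 5; ≤3: 1 1 2 3 4 5 7 8 10; ≤4: 1 1 2 3 5 6 9 11 15; ≤5: 1 1 2 3 5 7 10 13 18; ≤6: 1 1 2 3 5 7 11 14 20. r_6(8) = 20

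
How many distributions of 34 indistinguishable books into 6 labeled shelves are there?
C(34+6-1, 6-1) = C(39, 5) = 575757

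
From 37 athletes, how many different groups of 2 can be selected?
C(37,2) = 37!/(2!×35!) = 666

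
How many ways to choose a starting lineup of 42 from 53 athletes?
C(53,42) = 53!/(42!×11!) = 76223753060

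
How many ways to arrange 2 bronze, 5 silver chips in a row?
7! / (2! × 5!) = 21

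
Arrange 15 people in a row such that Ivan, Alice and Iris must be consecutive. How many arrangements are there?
Treat the 3 as one block: (15-3+1)! × 3! = 6227020800 × 6 = 37362124800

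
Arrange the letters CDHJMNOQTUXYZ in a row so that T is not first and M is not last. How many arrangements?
By inclusion-exclusion: 13! - 2×(13-1)! + (13-2)! = 6227020800 - 958003200 + 39916800 = 5308934400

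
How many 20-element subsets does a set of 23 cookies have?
C(23,20) = 23!/(20!×3!) = 1771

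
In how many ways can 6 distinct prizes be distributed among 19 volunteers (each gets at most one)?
P(19,6) = 19!/(19-6)! = 19535040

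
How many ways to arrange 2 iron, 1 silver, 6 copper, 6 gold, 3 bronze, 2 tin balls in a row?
20! / (2! × 1! × 6! × 6! × 3! × 2!) = 195545750400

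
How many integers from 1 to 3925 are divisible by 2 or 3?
⌊3925/2⌋ + ⌊3925/3⌋ - ⌊3925/6⌋ = 1962 + 1308 - 654 = 2616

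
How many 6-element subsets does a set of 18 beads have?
C(18,6) = 18!/(6!×12!) = 18564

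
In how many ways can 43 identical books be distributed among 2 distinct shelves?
C(43+2-1, 2-1) = C(44, 1) = 44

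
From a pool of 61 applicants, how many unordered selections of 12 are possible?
C(61,12) = 61!/(12!×49!) = 1742058970275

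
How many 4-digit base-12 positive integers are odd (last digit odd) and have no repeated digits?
Last∈{1,3,5,7,9,11}. Last=0: 0. Last nonzero: 6×10×P(10,2) = 5400. Total = 5400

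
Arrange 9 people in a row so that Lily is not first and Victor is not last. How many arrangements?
By inclusion-exclusion: 9! - 2×(9-1)! + (9-2)! = 362880 - 80640 + 5040 = 287280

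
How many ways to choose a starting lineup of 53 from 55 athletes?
C(55,53) = 55!/(53!×2!) = 1485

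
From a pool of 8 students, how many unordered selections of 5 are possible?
C(8,5) = 8!/(5!×3!) = 56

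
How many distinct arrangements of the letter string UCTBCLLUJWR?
11! / (1! × 1! × 1! × 1! × 2! × 2! × 2! × 1!) = 4989600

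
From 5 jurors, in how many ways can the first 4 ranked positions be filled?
P(5,4) = 5!/(5-4)! = 120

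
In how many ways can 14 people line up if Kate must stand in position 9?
Fix one position: (14-1)! = 6227020800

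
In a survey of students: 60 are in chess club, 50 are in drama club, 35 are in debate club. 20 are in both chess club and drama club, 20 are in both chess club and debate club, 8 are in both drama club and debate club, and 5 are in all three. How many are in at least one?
|A∪B∪C| = 60+50+35-20-20-8+5 = 102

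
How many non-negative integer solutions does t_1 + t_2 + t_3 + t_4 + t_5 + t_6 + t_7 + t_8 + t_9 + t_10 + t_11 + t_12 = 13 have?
C(13+12-1, 12-1) = C(24, 11) = 2496144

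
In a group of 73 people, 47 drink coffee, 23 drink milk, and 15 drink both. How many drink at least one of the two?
|A∪B| = |A| + |B| - |A∩B| = 47 + 23 - 15 = 55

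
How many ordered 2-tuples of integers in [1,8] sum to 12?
Coefficient of x^12 in (x + x² + ... + x^8)^2. By inclusion-exclusion on dice exceeding 8: Σ_j (-1)^j C(2,j)·C(12-1-8j, 1) = C(2,0)·C(11,1) - C(2,1)·C(3,1) = 1·11 - 2·3 = 5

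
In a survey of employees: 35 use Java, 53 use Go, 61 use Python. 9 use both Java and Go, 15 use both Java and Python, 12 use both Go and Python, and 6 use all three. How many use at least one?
|A∪B∪C| = 35+53+61-9-15-12+6 = 119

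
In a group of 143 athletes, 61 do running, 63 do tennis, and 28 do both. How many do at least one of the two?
|A∪B| = |A| + |B| - |A∩B| = 61 + 63 - 28 = 96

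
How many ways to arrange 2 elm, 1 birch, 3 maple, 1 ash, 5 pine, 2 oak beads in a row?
14! / (2! × 1! × 3! × 1! × 5! × 2!) = 30270240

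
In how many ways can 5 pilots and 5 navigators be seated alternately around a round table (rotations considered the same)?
Fix one of the pilots: (5-1)! ways for the remaining pilots, × 5! ways for the navigators = 24 × 120 = 2880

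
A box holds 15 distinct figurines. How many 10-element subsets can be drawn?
C(15,10) = 15!/(10!×5!) = 3003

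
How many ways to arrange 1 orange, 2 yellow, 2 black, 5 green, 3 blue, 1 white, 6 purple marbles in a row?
20! / (1! × 2! × 2! × 5! × 3! × 1! × 6!) = 1173274502400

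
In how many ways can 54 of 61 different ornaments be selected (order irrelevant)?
C(61,54) = 61!/(54!×7!) = 436270780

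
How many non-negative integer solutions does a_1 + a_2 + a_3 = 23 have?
C(23+3-1, 3-1) = C(25, 2) = 300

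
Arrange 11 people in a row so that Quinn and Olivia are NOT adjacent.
Total - adjacent = 11! - (11-1)!×2 = 39916800 - 7257600 = 32659200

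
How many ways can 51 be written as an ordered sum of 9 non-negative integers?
C(51+9-1, 9-1) = C(59, 8) = 2217471399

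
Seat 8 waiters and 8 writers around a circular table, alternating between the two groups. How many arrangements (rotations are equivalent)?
Fix one of the waiters: (8-1)! ways for the remaining waiters, × 8! ways for the writers = 5040 × 40320 = 203212800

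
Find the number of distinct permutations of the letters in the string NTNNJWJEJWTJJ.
13! / (3! × 1! × 2! × 5! × 2!) = 2162160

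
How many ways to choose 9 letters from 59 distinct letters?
C(59,9) = 59!/(9!×50!) = 12565671261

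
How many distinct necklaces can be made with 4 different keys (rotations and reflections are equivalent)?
(4-1)!/2 = 6/2 = 3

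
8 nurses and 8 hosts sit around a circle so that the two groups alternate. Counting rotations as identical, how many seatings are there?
Fix one of the nurses: (8-1)! ways for the remaining nurses, × 8! ways for the hosts = 5040 × 40320 = 203212800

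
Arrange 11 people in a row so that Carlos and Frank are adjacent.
Treat as block: (11-1)! × 2! = 3628800 × 2 = 7257600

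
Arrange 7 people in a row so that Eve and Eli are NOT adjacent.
Total - adjacent = 7! - (7-1)!×2 = 5040 - 1440 = 3600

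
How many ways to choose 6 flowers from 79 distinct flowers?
C(79,6) = 79!/(6!×73!) = 277962685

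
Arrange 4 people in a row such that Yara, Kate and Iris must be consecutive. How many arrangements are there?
Treat the 3 as one block: (4-3+1)! × 3! = 2 × 6 = 12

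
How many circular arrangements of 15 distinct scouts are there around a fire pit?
Circular: fix one position, arrange the rest. (15-1)! = 87178291200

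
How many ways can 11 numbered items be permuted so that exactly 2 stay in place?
Choose the 2 fixed points C(11,2) = 55, derange the rest: !9 = Σ_{j=0}^{9} (-1)^j·9!/j! = 362880 - 362880 + 181440 - 60480 + 15120 - 3024 + 504 - 72 + 9 - 1 = 133496. Product = 55 × 133496 = 7342280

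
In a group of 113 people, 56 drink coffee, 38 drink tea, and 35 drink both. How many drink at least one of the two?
|A∪B| = |A| + |B| - |A∩B| = 56 + 38 - 35 = 59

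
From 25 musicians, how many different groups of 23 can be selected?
C(25,23) = 25!/(23!×2!) = 300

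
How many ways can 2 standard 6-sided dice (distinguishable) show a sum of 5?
Coefficient of x^5 in (x + x² + ... + x^6)^2. By inclusion-exclusion on dice exceeding 6: Σ_j (-1)^j C(2,j)·C(5-1-6j, 1) = C(2,0)·C(4,1) = 1·4 = 4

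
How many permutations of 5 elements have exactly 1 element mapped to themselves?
Choose the 1 fixed point C(5,1) = 5, derange the rest: !4 = Σ_{j=0}^{4} (-1)^j·4!/j! = 24 - 24 + 12 - 4 + 1 = 9. Product = 5 × 9 = 45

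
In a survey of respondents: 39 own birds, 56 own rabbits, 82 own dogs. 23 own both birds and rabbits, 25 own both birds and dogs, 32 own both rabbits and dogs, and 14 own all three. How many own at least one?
|A∪B∪C| = 39+56+82-23-25-32+14 = 111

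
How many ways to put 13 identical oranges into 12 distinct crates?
C(13+12-1, 12-1) = C(24, 11) = 2496144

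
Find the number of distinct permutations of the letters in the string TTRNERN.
7! / (1! × 2! × 2! × 2!) = 630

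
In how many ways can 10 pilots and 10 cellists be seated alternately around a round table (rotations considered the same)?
Fix one of the pilots: (10-1)! ways for the remaining pilots, × 10! ways for the cellists = 362880 × 3628800 = 1316818944000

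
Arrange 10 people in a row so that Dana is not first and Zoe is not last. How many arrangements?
By inclusion-exclusion: 10! - 2×(10-1)! + (10-2)! = 3628800 - 725760 + 40320 = 2943360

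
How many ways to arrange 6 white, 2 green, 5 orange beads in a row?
13! / (6! × 2! × 5!) = 36036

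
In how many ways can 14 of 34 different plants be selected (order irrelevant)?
C(34,14) = 34!/(14!×20!) = 1391975640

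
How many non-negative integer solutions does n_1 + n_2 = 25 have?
C(25+2-1, 2-1) = C(26, 1) = 26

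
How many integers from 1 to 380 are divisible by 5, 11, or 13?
⌊380/5⌋+⌊380/11⌋+⌊380/13⌋ - ⌊380/55⌋-⌊380/65⌋-⌊380/143⌋ + ⌊380/715⌋ = 76+34+29 - 6-5-2 + 0 = 126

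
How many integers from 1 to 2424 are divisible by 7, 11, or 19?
⌊2424/7⌋+⌊2424/11⌋+⌊2424/19⌋ - ⌊2424/77⌋-⌊2424/133⌋-⌊2424/209⌋ + ⌊2424/1463⌋ = 346+220+127 - 31-18-11 + 1 = 634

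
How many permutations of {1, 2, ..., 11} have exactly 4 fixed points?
Choose the 4 fixed points C(11,4) = 330, derange the rest: !7 = Σ_{j=0}^{7} (-1)^j·7!/j! = 5040 - 5040 + 2520 - 840 + 210 - 42 + 7 - 1 = 1854. Product = 330 × 1854 = 611820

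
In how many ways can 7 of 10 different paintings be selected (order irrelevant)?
C(10,7) = 10!/(7!×3!) = 120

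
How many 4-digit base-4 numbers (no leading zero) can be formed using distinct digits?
First digit: 3 choices (nonzero). Then descending: 3 × 3 × 2 × 1 = 18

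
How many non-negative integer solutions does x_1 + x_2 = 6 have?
C(6+2-1, 2-1) = C(7, 1) = 7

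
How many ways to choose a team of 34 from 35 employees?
C(35,34) = 35!/(34!×1!) = 35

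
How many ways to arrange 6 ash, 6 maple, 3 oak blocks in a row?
15! / (6! × 6! × 3!) = 420420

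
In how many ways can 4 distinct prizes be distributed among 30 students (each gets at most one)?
P(30,4) = 30!/(30-4)! = 657720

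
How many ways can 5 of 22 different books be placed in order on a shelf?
P(22,5) = 22!/(22-5)! = 3160080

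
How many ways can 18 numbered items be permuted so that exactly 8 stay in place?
Choose the 8 fixed points C(18,8) = 43758, derange the rest: !10 = Σ_{j=0}^{10} (-1)^j·10!/j! = 3628800 - 3628800 + 1814400 - 604800 + 151200 - 30240 + 5040 - 720 + 90 - 10 + 1 = 1334961. Product = 43758 × 1334961 = 58415223438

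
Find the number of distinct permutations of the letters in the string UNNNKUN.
7! / (2! × 4! × 1!) = 105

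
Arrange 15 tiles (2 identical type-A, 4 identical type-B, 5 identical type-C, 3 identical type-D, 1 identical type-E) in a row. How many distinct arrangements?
15! / (2! × 4! × 5! × 3! × 1!) = 37837800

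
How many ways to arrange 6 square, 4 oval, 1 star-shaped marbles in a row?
11! / (6! × 4! × 1!) = 2310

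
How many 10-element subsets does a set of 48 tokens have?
C(48,10) = 48!/(10!×38!) = 6540715896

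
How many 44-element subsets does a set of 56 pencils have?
C(56,44) = 56!/(44!×12!) = 558383307300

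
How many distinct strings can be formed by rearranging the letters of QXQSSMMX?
8! / (2! × 2! × 2! × 2!) = 2520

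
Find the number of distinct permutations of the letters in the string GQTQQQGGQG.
10! / (1! × 5! × 4!) = 1260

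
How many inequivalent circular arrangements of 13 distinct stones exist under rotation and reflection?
(13-1)!/2 = 479001600/2 = 239500800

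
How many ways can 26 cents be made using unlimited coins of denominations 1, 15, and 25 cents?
Coefficient of x^26 in 1/(1-x^1) · 1/(1-x^15) · 1/(1-x^25). Case on j = number of 25-cent coins (j = 0..1); remainder r = 26 - 25j is made from {1,15} in ⌊r/15⌋+1 ways. r = 26, 1 → 2 + 1 = 3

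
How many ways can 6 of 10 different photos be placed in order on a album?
P(10,6) = 10!/(10-6)! = 151200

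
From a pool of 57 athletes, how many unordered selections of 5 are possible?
C(57,5) = 57!/(5!×52!) = 4187106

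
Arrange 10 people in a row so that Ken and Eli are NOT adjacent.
Total - adjacent = 10! - (10-1)!×2 = 3628800 - 725760 = 2903040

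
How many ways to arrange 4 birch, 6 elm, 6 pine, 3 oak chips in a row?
19! / (4! × 6! × 6! × 3!) = 1629547920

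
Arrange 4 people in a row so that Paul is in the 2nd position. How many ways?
Fix one position: (4-1)! = 6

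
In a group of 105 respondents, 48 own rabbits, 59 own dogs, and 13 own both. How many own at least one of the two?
|A∪B| = |A| + |B| - |A∩B| = 48 + 59 - 13 = 94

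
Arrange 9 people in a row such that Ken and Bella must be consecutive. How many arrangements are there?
Treat the 2 as one block: (9-2+1)! × 2! = 40320 × 2 = 80640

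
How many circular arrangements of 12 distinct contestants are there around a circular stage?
Circular: fix one position, arrange the rest. (12-1)! = 39916800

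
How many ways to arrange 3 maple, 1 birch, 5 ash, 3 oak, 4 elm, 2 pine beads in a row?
18! / (3! × 1! × 5! × 3! × 4! × 2!) = 30875644800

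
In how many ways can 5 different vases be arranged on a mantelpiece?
5! = 120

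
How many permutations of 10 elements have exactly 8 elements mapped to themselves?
Choose the 8 fixed points C(10,8) = 45, derange the rest: !2 = Σ_{j=0}^{2} (-1)^j·2!/j! = 2 - 2 + 1 = 1. Product = 45 × 1 = 45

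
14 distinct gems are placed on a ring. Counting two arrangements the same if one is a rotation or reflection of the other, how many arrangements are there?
(14-1)!/2 = 6227020800/2 = 3113510400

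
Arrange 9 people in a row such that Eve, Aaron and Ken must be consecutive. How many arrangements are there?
Treat the 3 as one block: (9-3+1)! × 3! = 5040 × 6 = 30240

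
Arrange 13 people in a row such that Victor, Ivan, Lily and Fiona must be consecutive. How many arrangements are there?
Treat the 4 as one block: (13-4+1)! × 4! = 3628800 × 24 = 87091200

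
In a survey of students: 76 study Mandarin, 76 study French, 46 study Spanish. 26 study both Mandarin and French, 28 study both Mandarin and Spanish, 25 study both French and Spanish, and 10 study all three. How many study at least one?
|A∪B∪C| = 76+76+46-26-28-25+10 = 129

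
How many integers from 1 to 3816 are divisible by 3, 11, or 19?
⌊3816/3⌋+⌊3816/11⌋+⌊3816/19⌋ - ⌊3816/33⌋-⌊3816/57⌋-⌊3816/209⌋ + ⌊3816/627⌋ = 1272+346+200 - 115-66-18 + 6 = 1625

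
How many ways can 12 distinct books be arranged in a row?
12! = 479001600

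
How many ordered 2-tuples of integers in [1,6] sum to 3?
Coefficient of x^3 in (x + x² + ... + x^6)^2. By inclusion-exclusion on dice exceeding 6: Σ_j (-1)^j C(2,j)·C(3-1-6j, 1) = C(2,0)·C(2,1) = 1·2 = 2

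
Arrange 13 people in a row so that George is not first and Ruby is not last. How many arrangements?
By inclusion-exclusion: 13! - 2×(13-1)! + (13-2)! = 6227020800 - 958003200 + 39916800 = 5308934400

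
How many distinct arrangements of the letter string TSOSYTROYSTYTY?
14! / (4! × 2! × 1! × 4! × 3!) = 12612600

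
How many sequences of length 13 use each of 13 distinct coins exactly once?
13! = 6227020800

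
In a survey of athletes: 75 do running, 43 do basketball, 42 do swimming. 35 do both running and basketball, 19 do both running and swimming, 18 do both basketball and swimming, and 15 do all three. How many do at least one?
|A∪B∪C| = 75+43+42-35-19-18+15 = 103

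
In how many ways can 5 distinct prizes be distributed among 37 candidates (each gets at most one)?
P(37,5) = 37!/(37-5)! = 52307640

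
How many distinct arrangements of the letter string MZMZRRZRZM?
10! / (3! × 3! × 4!) = 4200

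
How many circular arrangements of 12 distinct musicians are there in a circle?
Circular: fix one position, arrange the rest. (12-1)! = 39916800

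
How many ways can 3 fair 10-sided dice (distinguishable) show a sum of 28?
Coefficient of x^28 in (x + x² + ... + x^10)^3. By inclusion-exclusion on dice exceeding 10: Σ_j (-1)^j C(3,j)·C(28-1-10j, 2) = C(3,0)·C(27,2) - C(3,1)·C(17,2) + C(3,2)·C(7,2) = 1·351 - 3·136 + 3·21 = 6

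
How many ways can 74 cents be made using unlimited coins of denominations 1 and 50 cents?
Coefficient of x^74 in 1/(1-x^1) · 1/(1-x^50). Use j coins of 50 for j = 0..⌊74/50⌋ = 1, the rest in 1s: 1 + 1 = 2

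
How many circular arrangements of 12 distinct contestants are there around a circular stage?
Circular: fix one position, arrange the rest. (12-1)! = 39916800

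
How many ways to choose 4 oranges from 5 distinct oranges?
C(5,4) = 5!/(4!×1!) = 5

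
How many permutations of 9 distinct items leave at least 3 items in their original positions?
Exactly j fixed points: C(9,j)·!(9-j); sum over j ≥ 3 (derangement numbers via !m = (m-1)·(!(m-1) + !(m-2)): !0..!6 = 1, 0, 1, 2, 9, 44, 265). Σ_{j=3}^{9} C(9,j)·!(9-j) = C(9,3)·!6 + C(9,4)·!5 + C(9,5)·!4 + C(9,6)·!3 + C(9,7)·!2 + C(9,8)·!1 + C(9,9)·!0 = 84·265 + 126·44 + 126·9 + 84·2 + 36·1 + 9·0 + 1·1 = 29143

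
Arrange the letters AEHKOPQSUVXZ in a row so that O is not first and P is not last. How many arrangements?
By inclusion-exclusion: 12! - 2×(12-1)! + (12-2)! = 479001600 - 79833600 + 3628800 = 402796800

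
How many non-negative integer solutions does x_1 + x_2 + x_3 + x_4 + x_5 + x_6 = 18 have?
C(18+6-1, 6-1) = C(23, 5) = 33649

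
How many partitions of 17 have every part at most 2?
Let r_j(i) = number of partitions of i into parts ≤ j, for i = 0..17. r_1(i) = 1 for all i; r_j(i) = r_{j-1}(i) + r_j(i-j). Rows j = 2..2: ≤2: 1 1 2 2 3 3 4 4 5 5 6 6 7 7 8 8 9 9. r_2(17) = 9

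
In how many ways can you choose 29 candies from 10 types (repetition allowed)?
C(29+10-1, 10-1) = C(38, 9) = 163011640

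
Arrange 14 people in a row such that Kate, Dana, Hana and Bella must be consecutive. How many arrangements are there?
Treat the 4 as one block: (14-4+1)! × 4! = 39916800 × 24 = 958003200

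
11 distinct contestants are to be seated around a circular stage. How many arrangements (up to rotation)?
Circular: fix one position, arrange the rest. (11-1)! = 3628800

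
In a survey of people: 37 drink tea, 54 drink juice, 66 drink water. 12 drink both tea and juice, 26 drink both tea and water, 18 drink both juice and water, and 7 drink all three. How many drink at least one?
|A∪B∪C| = 37+54+66-12-26-18+7 = 108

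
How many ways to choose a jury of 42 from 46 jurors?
C(46,42) = 46!/(42!×4!) = 163185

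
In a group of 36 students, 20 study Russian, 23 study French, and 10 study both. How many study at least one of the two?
|A∪B| = |A| + |B| - |A∩B| = 20 + 23 - 10 = 33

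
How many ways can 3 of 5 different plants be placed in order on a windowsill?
P(5,3) = 5!/(5-3)! = 60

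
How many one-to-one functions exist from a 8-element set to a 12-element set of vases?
P(12,8) = 12!/(12-8)! = 19958400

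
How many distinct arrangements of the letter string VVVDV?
5! / (4! × 1!) = 5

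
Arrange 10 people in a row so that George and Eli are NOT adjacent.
Total - adjacent = 10! - (10-1)!×2 = 3628800 - 725760 = 2903040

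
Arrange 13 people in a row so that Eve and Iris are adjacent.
Treat as block: (13-1)! × 2! = 479001600 × 2 = 958003200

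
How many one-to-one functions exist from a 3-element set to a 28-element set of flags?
P(28,3) = 28!/(28-3)! = 19656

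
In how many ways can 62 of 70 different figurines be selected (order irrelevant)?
C(70,62) = 70!/(62!×8!) = 9440350920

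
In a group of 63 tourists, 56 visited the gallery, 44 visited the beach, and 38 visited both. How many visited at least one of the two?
|A∪B| = |A| + |B| - |A∩B| = 56 + 44 - 38 = 62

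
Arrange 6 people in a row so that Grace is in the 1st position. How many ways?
Fix one position: (6-1)! = 120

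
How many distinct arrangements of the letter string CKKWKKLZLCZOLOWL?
16! / (2! × 2! × 2! × 4! × 4! × 2!) = 2270268000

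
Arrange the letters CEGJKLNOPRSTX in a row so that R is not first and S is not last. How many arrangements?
By inclusion-exclusion: 13! - 2×(13-1)! + (13-2)! = 6227020800 - 958003200 + 39916800 = 5308934400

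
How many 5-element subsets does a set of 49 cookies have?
C(49,5) = 49!/(5!×44!) = 1906884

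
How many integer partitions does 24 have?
Pentagonal recurrence p(n) = p(n-1) + p(n-2) - p(n-5) - p(n-7) + p(n-12) + p(n-15) - ... gives p(0..23) = 1, 1, 2, 3, 5, 7, 11, 15, 22, 30, 42, 56, 77, 101, 135, 176, 231, 297, 385, 490, 627, 792, 1002, 1255. p(24) = p(23) + p(22) - p(19) - p(17) + p(12) + p(9) - p(2) = 1255 + 1002 - 490 - 297 + 77 + 30 - 2 = 1575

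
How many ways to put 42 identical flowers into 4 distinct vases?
C(42+4-1, 4-1) = C(45, 3) = 14190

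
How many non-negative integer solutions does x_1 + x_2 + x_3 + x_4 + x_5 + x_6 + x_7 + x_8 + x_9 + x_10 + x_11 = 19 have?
C(19+11-1, 11-1) = C(29, 10) = 20030010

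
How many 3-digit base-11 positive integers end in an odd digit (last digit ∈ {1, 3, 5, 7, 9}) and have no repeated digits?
Last∈{1,3,5,7,9}. Last=0: 0. Last nonzero: 5×9×P(9,1) = 405. Total = 405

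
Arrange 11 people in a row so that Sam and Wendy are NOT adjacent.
Total - adjacent = 11! - (11-1)!×2 = 39916800 - 7257600 = 32659200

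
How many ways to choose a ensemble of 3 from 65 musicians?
C(65,3) = 65!/(3!×62!) = 43680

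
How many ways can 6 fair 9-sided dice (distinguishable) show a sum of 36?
Coefficient of x^36 in (x + x² + ... + x^9)^6. By inclusion-exclusion on dice exceeding 9: Σ_j (-1)^j C(6,j)·C(36-1-9j, 5) = C(6,0)·C(35,5) - C(6,1)·C(26,5) + C(6,2)·C(17,5) - C(6,3)·C(8,5) = 1·324632 - 6·65780 + 15·6188 - 20·56 = 21652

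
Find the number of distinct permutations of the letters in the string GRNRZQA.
7! / (1! × 2! × 1! × 1! × 1! × 1!) = 2520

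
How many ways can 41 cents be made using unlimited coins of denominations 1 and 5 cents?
Coefficient of x^41 in 1/(1-x^1) · 1/(1-x^5). Use j coins of 5 for j = 0..⌊41/5⌋ = 8, the rest in 1s: 8 + 1 = 9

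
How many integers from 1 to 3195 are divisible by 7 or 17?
⌊3195/7⌋ + ⌊3195/17⌋ - ⌊3195/119⌋ = 456 + 187 - 26 = 617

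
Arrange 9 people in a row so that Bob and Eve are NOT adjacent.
Total - adjacent = 9! - (9-1)!×2 = 362880 - 80640 = 282240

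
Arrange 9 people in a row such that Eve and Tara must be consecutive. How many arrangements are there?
Treat the 2 as one block: (9-2+1)! × 2! = 40320 × 2 = 80640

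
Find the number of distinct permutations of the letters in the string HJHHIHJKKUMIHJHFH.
17! / (1! × 1! × 2! × 7! × 1! × 2! × 3!) = 2940537600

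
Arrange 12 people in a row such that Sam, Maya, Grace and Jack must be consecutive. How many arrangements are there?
Treat the 4 as one block: (12-4+1)! × 4! = 362880 × 24 = 8709120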